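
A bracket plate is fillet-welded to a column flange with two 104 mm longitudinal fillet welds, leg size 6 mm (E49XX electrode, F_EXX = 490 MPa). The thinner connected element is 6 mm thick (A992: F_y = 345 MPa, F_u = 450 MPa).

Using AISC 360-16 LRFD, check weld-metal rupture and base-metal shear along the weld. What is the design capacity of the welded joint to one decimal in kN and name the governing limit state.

Weld metal: throat = 0.707×6 = 4.242 mm, L = 2×104 = 208 mm. φR_n = 0.75 × 0.6 × 490 × 4.242 × 208 = 194.6 kN.
Base metal shear (6 mm plate): yield φR_n = 1.0×0.6×345×6×208 = 258.3 kN; rupture φR_n = 0.75×0.6×450×6×208 = 252.7 kN; take 252.7 kN (rupture).
Governing: min(194.6, 252.7) = 194.6 kN → weld metal.

194.6 kN (weld metal governs)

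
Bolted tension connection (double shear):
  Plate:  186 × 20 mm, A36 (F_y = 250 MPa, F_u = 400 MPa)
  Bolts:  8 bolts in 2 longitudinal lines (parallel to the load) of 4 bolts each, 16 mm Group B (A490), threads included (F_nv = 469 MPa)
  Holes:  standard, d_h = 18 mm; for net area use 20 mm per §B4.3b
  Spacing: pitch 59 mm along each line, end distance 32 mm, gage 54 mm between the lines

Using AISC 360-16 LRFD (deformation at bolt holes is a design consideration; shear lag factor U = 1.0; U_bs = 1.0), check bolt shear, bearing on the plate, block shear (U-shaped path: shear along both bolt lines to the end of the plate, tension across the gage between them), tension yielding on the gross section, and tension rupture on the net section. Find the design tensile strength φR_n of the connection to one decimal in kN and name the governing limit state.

Bolt shear: A_b = π(16)²/4 = 201.06 mm². φR_n = 0.75 × 469 × 201.06 × 8 × 2 = 1131.6 kN.
Bearing (20 mm plate, F_u = 400 MPa): end bolts L_c = 32 − 18/2 = 23, R_n = min(1.2×23×20×400, 2.4×16×20×400) = 220.8 kN/bolt; interior L_c = 59 − 18 = 41, R_n = 307.2 kN/bolt. φR_n = 0.75 × (2×220.8 + 6×307.2) = 1713.6 kN.
Block shear: shear path 2×[32+3×59] = 2×209 mm, A_gv = 8360, A_nv = 2×(209 − 3.5×20)×20 = 5560 mm²; tension across gage: (54 − 1×20)×20 = 680 mm². R_n = min(0.6×400×5560, 0.6×250×8360) + 1.0×400×680 = min(1334.4, 1254) + 272 = 1526 kN. φR_n = 0.75 × 1526 = 1144.5 kN.
Tension yield (gross): A_g = 186×20 = 3720 mm². φR_n = 0.90 × 250 × 3720 = 837.0 kN.
Tension rupture (net): A_n = (186 − 2×20)×20 = 2920 mm² (U = 1.0, A_e = A_n). φR_n = 0.75 × 400 × 2920 = 876.0 kN.
Governing: min(1131.6, 1713.6, 1144.5, 837.0, 876.0) = 837.0 kN → gross-section yield.

837.0 kN (gross-section yield governs)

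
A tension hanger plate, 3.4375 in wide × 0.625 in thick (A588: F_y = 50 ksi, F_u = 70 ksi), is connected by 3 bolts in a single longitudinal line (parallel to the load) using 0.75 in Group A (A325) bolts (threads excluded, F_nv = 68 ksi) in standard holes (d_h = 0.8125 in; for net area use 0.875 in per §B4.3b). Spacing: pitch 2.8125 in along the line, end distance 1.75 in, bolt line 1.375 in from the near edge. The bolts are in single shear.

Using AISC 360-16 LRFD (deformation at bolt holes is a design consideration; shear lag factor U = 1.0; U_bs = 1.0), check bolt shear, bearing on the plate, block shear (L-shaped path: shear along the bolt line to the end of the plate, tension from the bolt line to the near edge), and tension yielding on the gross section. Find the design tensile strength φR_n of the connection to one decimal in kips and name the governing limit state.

67.6 kips (bolt shear governs)

Bolt shear: A_b = π(0.75)²/4 = 0.44179 in². φR_n = 0.75 × 68 × 0.44179 × 3 × 1 = 67.6 kips.
Bearing (0.625 in plate, F_u = 70 ksi): end bolts L_c = 1.75 − 0.8125/2 = 1.34375, R_n = min(1.2×1.34375×0.625×70, 2.4×0.75×0.625×70) = 70.547 kips/bolt; interior L_c = 2.8125 − 0.8125 = 2, R_n = 78.75 kips/bolt. φR_n = 0.75 × (1×70.547 + 2×78.75) = 171.0 kips.
Block shear: shear path 1×[1.75+2×2.8125] = 1×7.375 in, A_gv = 4.6094, A_nv = 1×(7.375 − 2.5×0.875)×0.625 = 3.2422 in²; tension to near edge: (1.375 − 0.5×0.875)×0.625 = 0.58594 in². R_n = min(0.6×70×3.2422, 0.6×50×4.6094) + 1.0×70×0.58594 = min(136.17, 138.28) + 41.016 = 177.19 kips. φR_n = 0.75 × 177.19 = 132.9 kips.
Tension yield (gross): A_g = 3.4375×0.625 = 2.1484 in². φR_n = 0.90 × 50 × 2.1484 = 96.7 kips.
Governing: min(67.6, 171.0, 132.9, 96.7) = 67.6 kips → bolt shear.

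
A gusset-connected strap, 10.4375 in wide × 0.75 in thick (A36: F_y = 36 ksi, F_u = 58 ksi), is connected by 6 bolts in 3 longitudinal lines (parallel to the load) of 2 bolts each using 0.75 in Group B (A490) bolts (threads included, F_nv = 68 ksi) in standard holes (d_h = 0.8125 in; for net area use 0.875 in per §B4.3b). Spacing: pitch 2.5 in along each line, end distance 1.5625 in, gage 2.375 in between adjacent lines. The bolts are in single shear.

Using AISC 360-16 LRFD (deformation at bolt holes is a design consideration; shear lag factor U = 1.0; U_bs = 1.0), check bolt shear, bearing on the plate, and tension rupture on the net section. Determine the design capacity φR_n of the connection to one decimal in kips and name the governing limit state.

135.2 kips (bolt shear governs)

Bolt shear: A_b = π(0.75)²/4 = 0.44179 in². φR_n = 0.75 × 68 × 0.44179 × 6 × 1 = 135.2 kips.
Bearing (0.75 in plate, F_u = 58 ksi): end bolts L_c = 1.5625 − 0.8125/2 = 1.15625, R_n = min(1.2×1.15625×0.75×58, 2.4×0.75×0.75×58) = 60.356 kips/bolt; interior L_c = 2.5 − 0.8125 = 1.6875, R_n = 78.3 kips/bolt. φR_n = 0.75 × (3×60.356 + 3×78.3) = 312.0 kips.
Tension rupture (net): A_n = (10.4375 − 3×0.875)×0.75 = 5.8594 in² (U = 1.0, A_e = A_n). φR_n = 0.75 × 58 × 5.8594 = 254.9 kips.
Governing: min(135.2, 312.0, 254.9) = 135.2 kips → bolt shear.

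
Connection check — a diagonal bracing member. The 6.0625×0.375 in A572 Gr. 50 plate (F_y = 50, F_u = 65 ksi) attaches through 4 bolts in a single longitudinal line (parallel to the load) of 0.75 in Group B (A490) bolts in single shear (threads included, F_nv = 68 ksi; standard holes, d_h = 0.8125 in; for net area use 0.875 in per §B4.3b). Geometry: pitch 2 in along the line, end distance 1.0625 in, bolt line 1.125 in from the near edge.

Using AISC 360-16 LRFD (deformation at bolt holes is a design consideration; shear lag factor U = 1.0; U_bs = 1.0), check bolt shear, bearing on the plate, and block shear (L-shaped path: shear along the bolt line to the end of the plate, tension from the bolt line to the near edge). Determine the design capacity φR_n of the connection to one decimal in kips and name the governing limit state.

Bolt shear: A_b = π(0.75)²/4 = 0.44179 in². φR_n = 0.75 × 68 × 0.44179 × 4 × 1 = 90.1 kips.
Bearing (0.375 in plate, F_u = 65 ksi): end bolts L_c = 1.0625 − 0.8125/2 = 0.65625, R_n = min(1.2×0.65625×0.375×65, 2.4×0.75×0.375×65) = 19.195 kips/bolt; interior L_c = 2 − 0.8125 = 1.1875, R_n = 34.734 kips/bolt. φR_n = 0.75 × (1×19.195 + 3×34.734) = 92.5 kips.
Block shear: shear path 1×[1.0625+3×2] = 1×7.0625 in, A_gv = 2.6484, A_nv = 1×(7.0625 − 3.5×0.875)×0.375 = 1.5 in²; tension to near edge: (1.125 − 0.5×0.875)×0.375 = 0.25781 in². R_n = min(0.6×65×1.5, 0.6×50×2.6484) + 1.0×65×0.25781 = min(58.5, 79.452) + 16.758 = 75.258 kips. φR_n = 0.75 × 75.258 = 56.4 kips.
Governing: min(90.1, 92.5, 56.4) = 56.4 kips → block shear.

56.4 kips (block shear governs)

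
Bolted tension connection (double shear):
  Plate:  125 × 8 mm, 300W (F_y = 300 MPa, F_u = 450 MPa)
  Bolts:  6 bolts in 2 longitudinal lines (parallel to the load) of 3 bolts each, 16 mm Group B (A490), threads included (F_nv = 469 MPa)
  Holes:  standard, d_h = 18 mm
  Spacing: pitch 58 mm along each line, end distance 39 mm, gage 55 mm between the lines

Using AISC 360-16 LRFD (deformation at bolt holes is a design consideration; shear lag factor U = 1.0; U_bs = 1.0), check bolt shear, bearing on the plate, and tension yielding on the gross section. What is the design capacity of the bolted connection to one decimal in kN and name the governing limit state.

270.0 kN (gross-section yield governs)

Bolt shear: A_b = π(16)²/4 = 201.06 mm². φR_n = 0.75 × 469 × 201.06 × 6 × 2 = 848.7 kN.
Bearing (8 mm plate, F_u = 450 MPa): end bolts L_c = 39 − 18/2 = 30, R_n = min(1.2×30×8×450, 2.4×16×8×450) = 129.6 kN/bolt; interior L_c = 58 − 18 = 40, R_n = 138.24 kN/bolt. φR_n = 0.75 × (2×129.6 + 4×138.24) = 609.1 kN.
Tension yield (gross): A_g = 125×8 = 1000 mm². φR_n = 0.90 × 300 × 1000 = 270.0 kN.
Governing: min(848.7, 609.1, 270.0) = 270.0 kN → gross-section yield.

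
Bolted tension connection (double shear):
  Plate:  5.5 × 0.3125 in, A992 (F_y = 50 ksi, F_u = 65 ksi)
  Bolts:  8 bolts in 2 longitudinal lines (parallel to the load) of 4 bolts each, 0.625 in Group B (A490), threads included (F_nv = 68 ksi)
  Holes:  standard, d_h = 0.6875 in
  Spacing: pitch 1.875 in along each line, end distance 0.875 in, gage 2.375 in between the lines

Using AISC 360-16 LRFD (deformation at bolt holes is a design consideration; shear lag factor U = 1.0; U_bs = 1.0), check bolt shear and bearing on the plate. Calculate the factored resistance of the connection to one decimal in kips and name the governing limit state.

149.7 kips (bearing governs)

Bolt shear: A_b = π(0.625)²/4 = 0.3068 in². φR_n = 0.75 × 68 × 0.3068 × 8 × 2 = 250.3 kips.
Bearing (0.3125 in plate, F_u = 65 ksi): end bolts L_c = 0.875 − 0.6875/2 = 0.53125, R_n = min(1.2×0.53125×0.3125×65, 2.4×0.625×0.3125×65) = 12.949 kips/bolt; interior L_c = 1.875 − 0.6875 = 1.1875, R_n = 28.945 kips/bolt. φR_n = 0.75 × (2×12.949 + 6×28.945) = 149.7 kips.
Governing: min(250.3, 149.7) = 149.7 kips → bearing.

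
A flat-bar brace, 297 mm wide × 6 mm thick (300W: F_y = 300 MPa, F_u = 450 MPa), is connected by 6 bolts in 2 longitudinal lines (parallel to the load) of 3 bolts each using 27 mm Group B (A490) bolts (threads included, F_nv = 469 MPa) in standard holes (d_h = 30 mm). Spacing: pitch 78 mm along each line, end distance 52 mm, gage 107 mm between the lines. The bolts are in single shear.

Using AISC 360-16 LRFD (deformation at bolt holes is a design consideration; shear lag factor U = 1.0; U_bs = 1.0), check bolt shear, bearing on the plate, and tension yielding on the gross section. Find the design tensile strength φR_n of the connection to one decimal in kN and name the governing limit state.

Bolt shear: A_b = π(27)²/4 = 572.56 mm². φR_n = 0.75 × 469 × 572.56 × 6 × 1 = 1208.4 kN.
Bearing (6 mm plate, F_u = 450 MPa): end bolts L_c = 52 − 30/2 = 37, R_n = min(1.2×37×6×450, 2.4×27×6×450) = 119.88 kN/bolt; interior L_c = 78 − 30 = 48, R_n = 155.52 kN/bolt. φR_n = 0.75 × (2×119.88 + 4×155.52) = 646.4 kN.
Tension yield (gross): A_g = 297×6 = 1782 mm². φR_n = 0.90 × 300 × 1782 = 481.1 kN.
Governing: min(1208.4, 646.4, 481.1) = 481.1 kN → gross-section yield.

481.1 kN (gross-section yield governs)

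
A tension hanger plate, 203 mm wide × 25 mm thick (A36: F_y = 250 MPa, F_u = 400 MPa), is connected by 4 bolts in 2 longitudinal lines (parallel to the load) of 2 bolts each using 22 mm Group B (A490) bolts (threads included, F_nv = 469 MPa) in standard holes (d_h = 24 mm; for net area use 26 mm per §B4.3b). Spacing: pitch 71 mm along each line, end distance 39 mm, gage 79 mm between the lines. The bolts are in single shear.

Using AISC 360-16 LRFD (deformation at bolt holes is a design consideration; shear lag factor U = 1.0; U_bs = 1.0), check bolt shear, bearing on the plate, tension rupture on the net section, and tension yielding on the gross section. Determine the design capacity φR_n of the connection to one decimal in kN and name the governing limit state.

Bolt shear: A_b = π(22)²/4 = 380.13 mm². φR_n = 0.75 × 469 × 380.13 × 4 × 1 = 534.8 kN.
Bearing (25 mm plate, F_u = 400 MPa): end bolts L_c = 39 − 24/2 = 27, R_n = min(1.2×27×25×400, 2.4×22×25×400) = 324 kN/bolt; interior L_c = 71 − 24 = 47, R_n = 528 kN/bolt. φR_n = 0.75 × (2×324 + 2×528) = 1278.0 kN.
Tension rupture (net): A_n = (203 − 2×26)×25 = 3775 mm² (U = 1.0, A_e = A_n). φR_n = 0.75 × 400 × 3775 = 1132.5 kN.
Tension yield (gross): A_g = 203×25 = 5075 mm². φR_n = 0.90 × 250 × 5075 = 1141.9 kN.
Governing: min(534.8, 1278.0, 1132.5, 1141.9) = 534.8 kN → bolt shear.

534.8 kN (bolt shear governs)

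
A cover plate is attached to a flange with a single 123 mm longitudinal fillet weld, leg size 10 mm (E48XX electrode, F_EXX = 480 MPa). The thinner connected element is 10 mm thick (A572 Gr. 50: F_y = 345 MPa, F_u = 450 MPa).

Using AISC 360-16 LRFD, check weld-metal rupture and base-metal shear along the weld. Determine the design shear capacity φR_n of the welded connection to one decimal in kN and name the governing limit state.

187.8 kN (weld metal governs)

Weld metal: throat = 0.707×10 = 7.07 mm, L = 123 mm. φR_n = 0.75 × 0.6 × 480 × 7.07 × 123 = 187.8 kN.
Base metal shear (10 mm plate): yield φR_n = 1.0×0.6×345×10×123 = 254.6 kN; rupture φR_n = 0.75×0.6×450×10×123 = 249.1 kN; take 249.1 kN (rupture).
Governing: min(187.8, 249.1) = 187.8 kN → weld metal.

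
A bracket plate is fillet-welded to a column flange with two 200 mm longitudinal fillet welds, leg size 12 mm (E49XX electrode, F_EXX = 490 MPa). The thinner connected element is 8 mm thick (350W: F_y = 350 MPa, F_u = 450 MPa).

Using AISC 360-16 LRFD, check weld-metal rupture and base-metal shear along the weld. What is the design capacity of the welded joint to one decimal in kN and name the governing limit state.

648.0 kN (base-metal shear governs)

Weld metal: throat = 0.707×12 = 8.484 mm, L = 2×200 = 400 mm. φR_n = 0.75 × 0.6 × 490 × 8.484 × 400 = 748.3 kN.
Base metal shear (8 mm plate): yield φR_n = 1.0×0.6×350×8×400 = 672.0 kN; rupture φR_n = 0.75×0.6×450×8×400 = 648.0 kN; take 648.0 kN (rupture).
Governing: min(748.3, 648.0) = 648.0 kN → base-metal shear.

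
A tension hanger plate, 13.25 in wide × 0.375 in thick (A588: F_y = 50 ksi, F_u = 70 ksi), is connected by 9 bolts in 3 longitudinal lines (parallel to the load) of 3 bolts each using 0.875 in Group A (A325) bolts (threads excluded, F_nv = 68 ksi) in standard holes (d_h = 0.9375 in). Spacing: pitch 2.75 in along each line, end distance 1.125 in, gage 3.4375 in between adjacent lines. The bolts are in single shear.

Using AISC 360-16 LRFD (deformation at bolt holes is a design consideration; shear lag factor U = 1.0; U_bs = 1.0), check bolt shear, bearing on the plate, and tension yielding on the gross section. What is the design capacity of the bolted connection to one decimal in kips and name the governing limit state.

223.6 kips (gross-section yield governs)

Bolt shear: A_b = π(0.875)²/4 = 0.60132 in². φR_n = 0.75 × 68 × 0.60132 × 9 × 1 = 276.0 kips.
Bearing (0.375 in plate, F_u = 70 ksi): end bolts L_c = 1.125 − 0.9375/2 = 0.65625, R_n = min(1.2×0.65625×0.375×70, 2.4×0.875×0.375×70) = 20.672 kips/bolt; interior L_c = 2.75 − 0.9375 = 1.8125, R_n = 55.125 kips/bolt. φR_n = 0.75 × (3×20.672 + 6×55.125) = 294.6 kips.
Tension yield (gross): A_g = 13.25×0.375 = 4.9688 in². φR_n = 0.90 × 50 × 4.9688 = 223.6 kips.
Governing: min(276.0, 294.6, 223.6) = 223.6 kips → gross-section yield.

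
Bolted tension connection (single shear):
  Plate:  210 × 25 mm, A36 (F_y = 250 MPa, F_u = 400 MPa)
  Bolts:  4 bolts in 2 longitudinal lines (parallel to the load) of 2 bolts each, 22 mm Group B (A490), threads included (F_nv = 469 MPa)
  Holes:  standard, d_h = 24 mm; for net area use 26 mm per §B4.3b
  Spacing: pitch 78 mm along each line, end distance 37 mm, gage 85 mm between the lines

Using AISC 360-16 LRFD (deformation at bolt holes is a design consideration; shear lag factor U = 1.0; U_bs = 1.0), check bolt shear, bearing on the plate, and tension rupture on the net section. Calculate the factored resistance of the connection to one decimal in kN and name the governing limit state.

534.8 kN (bolt shear governs)

Bolt shear: A_b = π(22)²/4 = 380.13 mm². φR_n = 0.75 × 469 × 380.13 × 4 × 1 = 534.8 kN.
Bearing (25 mm plate, F_u = 400 MPa): end bolts L_c = 37 − 24/2 = 25, R_n = min(1.2×25×25×400, 2.4×22×25×400) = 300 kN/bolt; interior L_c = 78 − 24 = 54, R_n = 528 kN/bolt. φR_n = 0.75 × (2×300 + 2×528) = 1242.0 kN.
Tension rupture (net): A_n = (210 − 2×26)×25 = 3950 mm² (U = 1.0, A_e = A_n). φR_n = 0.75 × 400 × 3950 = 1185.0 kN.
Governing: min(534.8, 1242.0, 1185.0) = 534.8 kN → bolt shear.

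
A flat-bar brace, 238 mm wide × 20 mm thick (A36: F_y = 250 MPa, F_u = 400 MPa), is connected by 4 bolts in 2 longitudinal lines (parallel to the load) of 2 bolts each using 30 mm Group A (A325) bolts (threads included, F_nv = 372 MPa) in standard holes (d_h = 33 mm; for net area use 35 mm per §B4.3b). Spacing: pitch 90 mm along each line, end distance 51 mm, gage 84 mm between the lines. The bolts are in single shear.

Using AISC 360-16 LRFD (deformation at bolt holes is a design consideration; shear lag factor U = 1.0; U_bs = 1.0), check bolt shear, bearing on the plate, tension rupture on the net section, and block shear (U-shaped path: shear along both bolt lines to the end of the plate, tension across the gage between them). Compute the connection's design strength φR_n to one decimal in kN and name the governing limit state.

788.9 kN (bolt shear governs)

Bolt shear: A_b = π(30)²/4 = 706.86 mm². φR_n = 0.75 × 372 × 706.86 × 4 × 1 = 788.9 kN.
Bearing (20 mm plate, F_u = 400 MPa): end bolts L_c = 51 − 33/2 = 34.5, R_n = min(1.2×34.5×20×400, 2.4×30×20×400) = 331.2 kN/bolt; interior L_c = 90 − 33 = 57, R_n = 547.2 kN/bolt. φR_n = 0.75 × (2×331.2 + 2×547.2) = 1317.6 kN.
Tension rupture (net): A_n = (238 − 2×35)×20 = 3360 mm² (U = 1.0, A_e = A_n). φR_n = 0.75 × 400 × 3360 = 1008.0 kN.
Block shear: shear path 2×[51+1×90] = 2×141 mm, A_gv = 5640, A_nv = 2×(141 − 1.5×35)×20 = 3540 mm²; tension across gage: (84 − 1×35)×20 = 980 mm². R_n = min(0.6×400×3540, 0.6×250×5640) + 1.0×400×980 = min(849.6, 846) + 392 = 1238 kN. φR_n = 0.75 × 1238 = 928.5 kN.
Governing: min(788.9, 1317.6, 1008.0, 928.5) = 788.9 kN → bolt shear.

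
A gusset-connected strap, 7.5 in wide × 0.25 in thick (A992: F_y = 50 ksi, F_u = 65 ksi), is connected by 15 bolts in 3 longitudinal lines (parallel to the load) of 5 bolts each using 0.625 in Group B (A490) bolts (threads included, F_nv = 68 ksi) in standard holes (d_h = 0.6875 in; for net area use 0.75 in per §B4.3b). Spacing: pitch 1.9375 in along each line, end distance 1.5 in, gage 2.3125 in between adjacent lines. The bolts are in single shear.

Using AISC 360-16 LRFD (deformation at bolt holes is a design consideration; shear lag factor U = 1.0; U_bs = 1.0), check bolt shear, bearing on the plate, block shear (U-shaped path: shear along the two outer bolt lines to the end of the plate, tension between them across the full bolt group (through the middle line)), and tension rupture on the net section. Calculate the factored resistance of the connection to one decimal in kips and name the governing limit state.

64.0 kips (net-section rupture governs)

Bolt shear: A_b = π(0.625)²/4 = 0.3068 in². φR_n = 0.75 × 68 × 0.3068 × 15 × 1 = 234.7 kips.
Bearing (0.25 in plate, F_u = 65 ksi): end bolts L_c = 1.5 − 0.6875/2 = 1.15625, R_n = min(1.2×1.15625×0.25×65, 2.4×0.625×0.25×65) = 22.547 kips/bolt; interior L_c = 1.9375 − 0.6875 = 1.25, R_n = 24.375 kips/bolt. φR_n = 0.75 × (3×22.547 + 12×24.375) = 270.1 kips.
Block shear: shear path 2×[1.5+4×1.9375] = 2×9.25 in, A_gv = 4.625, A_nv = 2×(9.25 − 4.5×0.75)×0.25 = 2.9375 in²; tension across gage: (4.625 − 2×0.75)×0.25 = 0.78125 in². R_n = min(0.6×65×2.9375, 0.6×50×4.625) + 1.0×65×0.78125 = min(114.56, 138.75) + 50.781 = 165.34 kips. φR_n = 0.75 × 165.34 = 124.0 kips.
Tension rupture (net): A_n = (7.5 − 3×0.75)×0.25 = 1.3125 in² (U = 1.0, A_e = A_n). φR_n = 0.75 × 65 × 1.3125 = 64.0 kips.
Governing: min(234.7, 270.1, 124.0, 64.0) = 64.0 kips → net-section rupture.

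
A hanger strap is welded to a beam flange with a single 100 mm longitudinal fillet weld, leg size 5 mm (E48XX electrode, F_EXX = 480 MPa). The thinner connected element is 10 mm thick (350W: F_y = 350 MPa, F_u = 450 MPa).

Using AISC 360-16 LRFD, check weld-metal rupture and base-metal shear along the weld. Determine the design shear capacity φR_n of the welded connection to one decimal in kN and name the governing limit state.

Weld metal: throat = 0.707×5 = 3.535 mm, L = 100 mm. φR_n = 0.75 × 0.6 × 480 × 3.535 × 100 = 76.4 kN.
Base metal shear (10 mm plate): yield φR_n = 1.0×0.6×350×10×100 = 210.0 kN; rupture φR_n = 0.75×0.6×450×10×100 = 202.5 kN; take 202.5 kN (rupture).
Governing: min(76.4, 202.5) = 76.4 kN → weld metal.

76.4 kN (weld metal governs)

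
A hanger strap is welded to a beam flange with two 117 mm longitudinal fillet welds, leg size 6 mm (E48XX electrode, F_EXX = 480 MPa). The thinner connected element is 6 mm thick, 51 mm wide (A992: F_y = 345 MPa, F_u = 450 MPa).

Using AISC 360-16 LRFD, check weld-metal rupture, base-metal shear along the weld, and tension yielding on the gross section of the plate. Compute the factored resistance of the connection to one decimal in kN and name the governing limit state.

Weld metal: throat = 0.707×6 = 4.242 mm, L = 2×117 = 234 mm. φR_n = 0.75 × 0.6 × 480 × 4.242 × 234 = 214.4 kN.
Base metal shear (6 mm plate): yield φR_n = 1.0×0.6×345×6×234 = 290.6 kN; rupture φR_n = 0.75×0.6×450×6×234 = 284.3 kN; take 284.3 kN (rupture).
Tension yield (gross): A_g = 51×6 = 306 mm². φR_n = 0.90 × 345 × 306 = 95.0 kN.
Governing: min(214.4, 284.3, 95.0) = 95.0 kN → gross-section yield.

95.0 kN (gross-section yield governs)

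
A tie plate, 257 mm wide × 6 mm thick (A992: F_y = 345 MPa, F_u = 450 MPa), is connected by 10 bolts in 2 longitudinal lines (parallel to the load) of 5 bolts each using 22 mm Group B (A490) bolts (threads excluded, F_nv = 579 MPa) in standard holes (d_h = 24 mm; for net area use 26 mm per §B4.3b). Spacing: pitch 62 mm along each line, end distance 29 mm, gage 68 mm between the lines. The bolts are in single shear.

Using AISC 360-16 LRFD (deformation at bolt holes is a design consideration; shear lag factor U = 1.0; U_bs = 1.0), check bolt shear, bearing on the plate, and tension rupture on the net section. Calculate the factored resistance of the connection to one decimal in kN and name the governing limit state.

415.1 kN (net-section rupture governs)

Bolt shear: A_b = π(22)²/4 = 380.13 mm². φR_n = 0.75 × 579 × 380.13 × 10 × 1 = 1650.7 kN.
Bearing (6 mm plate, F_u = 450 MPa): end bolts L_c = 29 − 24/2 = 17, R_n = min(1.2×17×6×450, 2.4×22×6×450) = 55.08 kN/bolt; interior L_c = 62 − 24 = 38, R_n = 123.12 kN/bolt. φR_n = 0.75 × (2×55.08 + 8×123.12) = 821.3 kN.
Tension rupture (net): A_n = (257 − 2×26)×6 = 1230 mm² (U = 1.0, A_e = A_n). φR_n = 0.75 × 450 × 1230 = 415.1 kN.
Governing: min(1650.7, 821.3, 415.1) = 415.1 kN → net-section rupture.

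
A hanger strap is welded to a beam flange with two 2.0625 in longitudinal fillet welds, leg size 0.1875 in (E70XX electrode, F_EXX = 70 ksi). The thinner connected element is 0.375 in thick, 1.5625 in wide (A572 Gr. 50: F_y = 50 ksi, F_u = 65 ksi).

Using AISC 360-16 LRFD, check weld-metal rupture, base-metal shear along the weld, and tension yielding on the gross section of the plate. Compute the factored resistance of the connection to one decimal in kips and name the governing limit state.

17.2 kips (weld metal governs)

Weld metal: throat = 0.707×0.1875 = 0.13256 in, L = 2×2.0625 = 4.125 in. φR_n = 0.75 × 0.6 × 70 × 0.13256 × 4.125 = 17.2 kips.
Base metal shear (0.375 in plate): yield φR_n = 1.0×0.6×50×0.375×4.125 = 46.4 kips; rupture φR_n = 0.75×0.6×65×0.375×4.125 = 45.2 kips; take 45.2 kips (rupture).
Tension yield (gross): A_g = 1.5625×0.375 = 0.58594 in². φR_n = 0.90 × 50 × 0.58594 = 26.4 kips.
Governing: min(17.2, 45.2, 26.4) = 17.2 kips → weld metal.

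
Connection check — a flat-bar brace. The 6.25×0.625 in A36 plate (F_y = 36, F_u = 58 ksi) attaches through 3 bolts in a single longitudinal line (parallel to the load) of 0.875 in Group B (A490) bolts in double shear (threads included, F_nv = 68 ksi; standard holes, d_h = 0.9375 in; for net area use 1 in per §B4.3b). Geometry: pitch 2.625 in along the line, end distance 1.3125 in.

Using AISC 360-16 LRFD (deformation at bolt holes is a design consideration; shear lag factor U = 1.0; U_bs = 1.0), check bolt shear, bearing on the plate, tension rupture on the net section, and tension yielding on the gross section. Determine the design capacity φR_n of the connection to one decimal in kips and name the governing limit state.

126.6 kips (gross-section yield governs)

Bolt shear: A_b = π(0.875)²/4 = 0.60132 in². φR_n = 0.75 × 68 × 0.60132 × 3 × 2 = 184.0 kips.
Bearing (0.625 in plate, F_u = 58 ksi): end bolts L_c = 1.3125 − 0.9375/2 = 0.84375, R_n = min(1.2×0.84375×0.625×58, 2.4×0.875×0.625×58) = 36.703 kips/bolt; interior L_c = 2.625 − 0.9375 = 1.6875, R_n = 73.406 kips/bolt. φR_n = 0.75 × (1×36.703 + 2×73.406) = 137.6 kips.
Tension rupture (net): A_n = (6.25 − 1×1)×0.625 = 3.2813 in² (U = 1.0, A_e = A_n). φR_n = 0.75 × 58 × 3.2813 = 142.7 kips.
Tension yield (gross): A_g = 6.25×0.625 = 3.9063 in². φR_n = 0.90 × 36 × 3.9063 = 126.6 kips.
Governing: min(184.0, 137.6, 142.7, 126.6) = 126.6 kips → gross-section yield.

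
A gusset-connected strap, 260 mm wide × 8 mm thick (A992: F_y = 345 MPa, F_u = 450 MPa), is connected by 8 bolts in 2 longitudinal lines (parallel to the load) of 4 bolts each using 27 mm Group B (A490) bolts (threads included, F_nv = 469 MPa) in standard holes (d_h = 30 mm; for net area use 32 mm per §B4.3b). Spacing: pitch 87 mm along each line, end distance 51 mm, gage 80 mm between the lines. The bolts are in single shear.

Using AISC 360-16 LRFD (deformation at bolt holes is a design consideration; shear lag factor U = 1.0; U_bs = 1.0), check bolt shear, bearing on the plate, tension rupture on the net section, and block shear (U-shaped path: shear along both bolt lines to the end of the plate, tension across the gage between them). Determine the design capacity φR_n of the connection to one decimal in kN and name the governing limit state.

529.2 kN (net-section rupture governs)

Bolt shear: A_b = π(27)²/4 = 572.56 mm². φR_n = 0.75 × 469 × 572.56 × 8 × 1 = 1611.2 kN.
Bearing (8 mm plate, F_u = 450 MPa): end bolts L_c = 51 − 30/2 = 36, R_n = min(1.2×36×8×450, 2.4×27×8×450) = 155.52 kN/bolt; interior L_c = 87 − 30 = 57, R_n = 233.28 kN/bolt. φR_n = 0.75 × (2×155.52 + 6×233.28) = 1283.0 kN.
Tension rupture (net): A_n = (260 − 2×32)×8 = 1568 mm² (U = 1.0, A_e = A_n). φR_n = 0.75 × 450 × 1568 = 529.2 kN.
Block shear: shear path 2×[51+3×87] = 2×312 mm, A_gv = 4992, A_nv = 2×(312 − 3.5×32)×8 = 3200 mm²; tension across gage: (80 − 1×32)×8 = 384 mm². R_n = min(0.6×450×3200, 0.6×345×4992) + 1.0×450×384 = min(864, 1033.3) + 172.8 = 1036.8 kN. φR_n = 0.75 × 1036.8 = 777.6 kN.
Governing: min(1611.2, 1283.0, 529.2, 777.6) = 529.2 kN → net-section rupture.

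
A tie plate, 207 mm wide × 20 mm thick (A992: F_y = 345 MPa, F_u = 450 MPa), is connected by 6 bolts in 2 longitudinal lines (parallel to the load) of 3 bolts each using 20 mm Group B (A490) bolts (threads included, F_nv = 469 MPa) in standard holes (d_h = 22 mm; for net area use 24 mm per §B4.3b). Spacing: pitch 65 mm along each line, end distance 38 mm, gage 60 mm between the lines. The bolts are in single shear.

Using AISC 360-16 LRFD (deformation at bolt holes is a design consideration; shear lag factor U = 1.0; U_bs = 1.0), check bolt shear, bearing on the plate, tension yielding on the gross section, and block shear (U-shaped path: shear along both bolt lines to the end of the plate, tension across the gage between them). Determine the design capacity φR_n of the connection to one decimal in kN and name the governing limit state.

Bolt shear: A_b = π(20)²/4 = 314.16 mm². φR_n = 0.75 × 469 × 314.16 × 6 × 1 = 663.0 kN.
Bearing (20 mm plate, F_u = 450 MPa): end bolts L_c = 38 − 22/2 = 27, R_n = min(1.2×27×20×450, 2.4×20×20×450) = 291.6 kN/bolt; interior L_c = 65 − 22 = 43, R_n = 432 kN/bolt. φR_n = 0.75 × (2×291.6 + 4×432) = 1733.4 kN.
Tension yield (gross): A_g = 207×20 = 4140 mm². φR_n = 0.90 × 345 × 4140 = 1285.5 kN.
Block shear: shear path 2×[38+2×65] = 2×168 mm, A_gv = 6720, A_nv = 2×(168 − 2.5×24)×20 = 4320 mm²; tension across gage: (60 − 1×24)×20 = 720 mm². R_n = min(0.6×450×4320, 0.6×345×6720) + 1.0×450×720 = min(1166.4, 1391) + 324 = 1490.4 kN. φR_n = 0.75 × 1490.4 = 1117.8 kN.
Governing: min(663.0, 1733.4, 1285.5, 1117.8) = 663.0 kN → bolt shear.

663.0 kN (bolt shear governs)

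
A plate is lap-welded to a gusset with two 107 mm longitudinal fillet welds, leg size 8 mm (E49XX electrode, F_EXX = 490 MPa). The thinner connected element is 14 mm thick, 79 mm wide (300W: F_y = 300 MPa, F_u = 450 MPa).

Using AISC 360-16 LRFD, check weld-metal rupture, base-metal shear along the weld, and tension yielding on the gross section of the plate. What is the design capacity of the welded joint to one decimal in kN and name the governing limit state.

Weld metal: throat = 0.707×8 = 5.656 mm, L = 2×107 = 214 mm. φR_n = 0.75 × 0.6 × 490 × 5.656 × 214 = 266.9 kN.
Base metal shear (14 mm plate): yield φR_n = 1.0×0.6×300×14×214 = 539.3 kN; rupture φR_n = 0.75×0.6×450×14×214 = 606.7 kN; take 539.3 kN (yield).
Tension yield (gross): A_g = 79×14 = 1106 mm². φR_n = 0.90 × 300 × 1106 = 298.6 kN.
Governing: min(266.9, 539.3, 298.6) = 266.9 kN → weld metal.

266.9 kN (weld metal governs)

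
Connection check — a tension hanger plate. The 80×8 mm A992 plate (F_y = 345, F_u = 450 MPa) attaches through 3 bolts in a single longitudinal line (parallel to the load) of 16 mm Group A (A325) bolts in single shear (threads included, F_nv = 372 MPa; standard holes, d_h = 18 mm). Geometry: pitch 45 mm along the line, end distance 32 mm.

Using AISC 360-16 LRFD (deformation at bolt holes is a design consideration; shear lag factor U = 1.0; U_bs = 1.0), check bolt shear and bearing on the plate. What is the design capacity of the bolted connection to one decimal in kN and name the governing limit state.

Bolt shear: A_b = π(16)²/4 = 201.06 mm². φR_n = 0.75 × 372 × 201.06 × 3 × 1 = 168.3 kN.
Bearing (8 mm plate, F_u = 450 MPa): end bolts L_c = 32 − 18/2 = 23, R_n = min(1.2×23×8×450, 2.4×16×8×450) = 99.36 kN/bolt; interior L_c = 45 − 18 = 27, R_n = 116.64 kN/bolt. φR_n = 0.75 × (1×99.36 + 2×116.64) = 249.5 kN.
Governing: min(168.3, 249.5) = 168.3 kN → bolt shear.

168.3 kN (bolt shear governs)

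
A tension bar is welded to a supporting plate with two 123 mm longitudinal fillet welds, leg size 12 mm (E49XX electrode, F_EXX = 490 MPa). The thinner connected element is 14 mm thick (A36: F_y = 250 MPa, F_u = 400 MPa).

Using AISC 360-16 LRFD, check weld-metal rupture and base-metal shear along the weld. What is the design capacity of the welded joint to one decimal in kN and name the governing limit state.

Weld metal: throat = 0.707×12 = 8.484 mm, L = 2×123 = 246 mm. φR_n = 0.75 × 0.6 × 490 × 8.484 × 246 = 460.2 kN.
Base metal shear (14 mm plate): yield φR_n = 1.0×0.6×250×14×246 = 516.6 kN; rupture φR_n = 0.75×0.6×400×14×246 = 619.9 kN; take 516.6 kN (yield).
Governing: min(460.2, 516.6) = 460.2 kN → weld metal.

460.2 kN (weld metal governs)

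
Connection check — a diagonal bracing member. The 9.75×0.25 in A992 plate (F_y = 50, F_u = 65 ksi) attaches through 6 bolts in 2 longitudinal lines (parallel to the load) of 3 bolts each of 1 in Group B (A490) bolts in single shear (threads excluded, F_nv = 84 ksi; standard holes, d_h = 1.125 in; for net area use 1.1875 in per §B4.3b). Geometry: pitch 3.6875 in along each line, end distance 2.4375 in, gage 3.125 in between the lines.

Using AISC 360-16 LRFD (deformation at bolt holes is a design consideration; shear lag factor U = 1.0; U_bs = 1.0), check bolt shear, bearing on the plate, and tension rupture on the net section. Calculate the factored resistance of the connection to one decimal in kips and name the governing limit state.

Bolt shear: A_b = π(1)²/4 = 0.7854 in². φR_n = 0.75 × 84 × 0.7854 × 6 × 1 = 296.9 kips.
Bearing (0.25 in plate, F_u = 65 ksi): end bolts L_c = 2.4375 − 1.125/2 = 1.875, R_n = min(1.2×1.875×0.25×65, 2.4×1×0.25×65) = 36.563 kips/bolt; interior L_c = 3.6875 − 1.125 = 2.5625, R_n = 39 kips/bolt. φR_n = 0.75 × (2×36.563 + 4×39) = 171.8 kips.
Tension rupture (net): A_n = (9.75 − 2×1.1875)×0.25 = 1.8438 in² (U = 1.0, A_e = A_n). φR_n = 0.75 × 65 × 1.8438 = 89.9 kips.
Governing: min(296.9, 171.8, 89.9) = 89.9 kips → net-section rupture.

89.9 kips (net-section rupture governs)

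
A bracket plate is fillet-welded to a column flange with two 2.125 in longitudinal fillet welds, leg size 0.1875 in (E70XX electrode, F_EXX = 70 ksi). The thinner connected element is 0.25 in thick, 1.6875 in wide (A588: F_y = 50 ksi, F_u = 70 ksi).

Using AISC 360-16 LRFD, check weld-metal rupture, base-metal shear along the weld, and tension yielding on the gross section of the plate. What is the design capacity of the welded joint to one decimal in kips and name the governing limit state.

17.7 kips (weld metal governs)

Weld metal: throat = 0.707×0.1875 = 0.13256 in, L = 2×2.125 = 4.25 in. φR_n = 0.75 × 0.6 × 70 × 0.13256 × 4.25 = 17.7 kips.
Base metal shear (0.25 in plate): yield φR_n = 1.0×0.6×50×0.25×4.25 = 31.9 kips; rupture φR_n = 0.75×0.6×70×0.25×4.25 = 33.5 kips; take 31.9 kips (yield).
Tension yield (gross): A_g = 1.6875×0.25 = 0.42188 in². φR_n = 0.90 × 50 × 0.42188 = 19.0 kips.
Governing: min(17.7, 31.9, 19.0) = 17.7 kips → weld metal.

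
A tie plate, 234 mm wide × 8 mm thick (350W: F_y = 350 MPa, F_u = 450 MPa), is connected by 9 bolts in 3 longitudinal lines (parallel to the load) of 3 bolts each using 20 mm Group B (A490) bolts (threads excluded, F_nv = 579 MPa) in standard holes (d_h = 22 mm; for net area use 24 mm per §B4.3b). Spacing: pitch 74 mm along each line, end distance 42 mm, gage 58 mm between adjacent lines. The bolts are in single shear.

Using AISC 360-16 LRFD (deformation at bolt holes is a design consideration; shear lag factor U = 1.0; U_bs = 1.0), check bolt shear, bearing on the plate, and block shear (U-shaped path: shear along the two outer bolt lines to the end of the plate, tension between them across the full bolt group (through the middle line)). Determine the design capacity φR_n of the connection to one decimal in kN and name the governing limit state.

Bolt shear: A_b = π(20)²/4 = 314.16 mm². φR_n = 0.75 × 579 × 314.16 × 9 × 1 = 1227.8 kN.
Bearing (8 mm plate, F_u = 450 MPa): end bolts L_c = 42 − 22/2 = 31, R_n = min(1.2×31×8×450, 2.4×20×8×450) = 133.92 kN/bolt; interior L_c = 74 − 22 = 52, R_n = 172.8 kN/bolt. φR_n = 0.75 × (3×133.92 + 6×172.8) = 1078.9 kN.
Block shear: shear path 2×[42+2×74] = 2×190 mm, A_gv = 3040, A_nv = 2×(190 − 2.5×24)×8 = 2080 mm²; tension across gage: (116 − 2×24)×8 = 544 mm². R_n = min(0.6×450×2080, 0.6×350×3040) + 1.0×450×544 = min(561.6, 638.4) + 244.8 = 806.4 kN. φR_n = 0.75 × 806.4 = 604.8 kN.
Governing: min(1227.8, 1078.9, 604.8) = 604.8 kN → block shear.

604.8 kN (block shear governs)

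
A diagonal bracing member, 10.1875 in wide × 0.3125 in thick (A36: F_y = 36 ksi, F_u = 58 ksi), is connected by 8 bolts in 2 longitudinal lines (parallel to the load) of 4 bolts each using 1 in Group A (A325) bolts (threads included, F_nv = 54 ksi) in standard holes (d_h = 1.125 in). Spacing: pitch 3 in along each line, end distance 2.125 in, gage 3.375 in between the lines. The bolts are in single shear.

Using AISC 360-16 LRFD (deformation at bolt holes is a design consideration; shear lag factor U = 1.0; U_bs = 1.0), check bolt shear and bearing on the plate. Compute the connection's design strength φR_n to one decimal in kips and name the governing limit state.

234.5 kips (bearing governs)

Bolt shear: A_b = π(1)²/4 = 0.7854 in². φR_n = 0.75 × 54 × 0.7854 × 8 × 1 = 254.5 kips.
Bearing (0.3125 in plate, F_u = 58 ksi): end bolts L_c = 2.125 − 1.125/2 = 1.5625, R_n = min(1.2×1.5625×0.3125×58, 2.4×1×0.3125×58) = 33.984 kips/bolt; interior L_c = 3 − 1.125 = 1.875, R_n = 40.781 kips/bolt. φR_n = 0.75 × (2×33.984 + 6×40.781) = 234.5 kips.
Governing: min(254.5, 234.5) = 234.5 kips → bearing.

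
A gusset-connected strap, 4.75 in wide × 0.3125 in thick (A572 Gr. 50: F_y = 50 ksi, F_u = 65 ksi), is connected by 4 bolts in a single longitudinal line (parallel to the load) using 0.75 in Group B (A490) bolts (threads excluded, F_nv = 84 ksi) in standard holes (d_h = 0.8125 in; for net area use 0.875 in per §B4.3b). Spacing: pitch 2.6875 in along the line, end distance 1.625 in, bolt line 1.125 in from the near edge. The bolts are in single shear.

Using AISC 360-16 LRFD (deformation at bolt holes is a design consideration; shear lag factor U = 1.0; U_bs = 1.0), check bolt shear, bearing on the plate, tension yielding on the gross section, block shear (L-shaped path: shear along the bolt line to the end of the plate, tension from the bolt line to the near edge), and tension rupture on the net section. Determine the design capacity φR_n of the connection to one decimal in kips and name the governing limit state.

59.0 kips (net-section rupture governs)

Bolt shear: A_b = π(0.75)²/4 = 0.44179 in². φR_n = 0.75 × 84 × 0.44179 × 4 × 1 = 111.3 kips.
Bearing (0.3125 in plate, F_u = 65 ksi): end bolts L_c = 1.625 − 0.8125/2 = 1.21875, R_n = min(1.2×1.21875×0.3125×65, 2.4×0.75×0.3125×65) = 29.707 kips/bolt; interior L_c = 2.6875 − 0.8125 = 1.875, R_n = 36.563 kips/bolt. φR_n = 0.75 × (1×29.707 + 3×36.563) = 104.5 kips.
Tension yield (gross): A_g = 4.75×0.3125 = 1.4844 in². φR_n = 0.90 × 50 × 1.4844 = 66.8 kips.
Block shear: shear path 1×[1.625+3×2.6875] = 1×9.6875 in, A_gv = 3.0273, A_nv = 1×(9.6875 − 3.5×0.875)×0.3125 = 2.0703 in²; tension to near edge: (1.125 − 0.5×0.875)×0.3125 = 0.21484 in². R_n = min(0.6×65×2.0703, 0.6×50×3.0273) + 1.0×65×0.21484 = min(80.742, 90.819) + 13.965 = 94.707 kips. φR_n = 0.75 × 94.707 = 71.0 kips.
Tension rupture (net): A_n = (4.75 − 1×0.875)×0.3125 = 1.2109 in² (U = 1.0, A_e = A_n). φR_n = 0.75 × 65 × 1.2109 = 59.0 kips.
Governing: min(111.3, 104.5, 66.8, 71.0, 59.0) = 59.0 kips → net-section rupture.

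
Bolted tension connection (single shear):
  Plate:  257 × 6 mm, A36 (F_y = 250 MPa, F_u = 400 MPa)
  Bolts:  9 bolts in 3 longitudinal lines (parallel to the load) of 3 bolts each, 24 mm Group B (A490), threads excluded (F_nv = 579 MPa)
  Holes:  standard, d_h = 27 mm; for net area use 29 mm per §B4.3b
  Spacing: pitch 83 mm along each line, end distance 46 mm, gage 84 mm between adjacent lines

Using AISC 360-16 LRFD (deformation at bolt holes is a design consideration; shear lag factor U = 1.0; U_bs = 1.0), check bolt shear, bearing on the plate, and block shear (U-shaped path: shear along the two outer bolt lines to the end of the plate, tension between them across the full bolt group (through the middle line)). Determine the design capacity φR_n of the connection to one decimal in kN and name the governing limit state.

Bolt shear: A_b = π(24)²/4 = 452.39 mm². φR_n = 0.75 × 579 × 452.39 × 9 × 1 = 1768.1 kN.
Bearing (6 mm plate, F_u = 400 MPa): end bolts L_c = 46 − 27/2 = 32.5, R_n = min(1.2×32.5×6×400, 2.4×24×6×400) = 93.6 kN/bolt; interior L_c = 83 − 27 = 56, R_n = 138.24 kN/bolt. φR_n = 0.75 × (3×93.6 + 6×138.24) = 832.7 kN.
Block shear: shear path 2×[46+2×83] = 2×212 mm, A_gv = 2544, A_nv = 2×(212 − 2.5×29)×6 = 1674 mm²; tension across gage: (168 − 2×29)×6 = 660 mm². R_n = min(0.6×400×1674, 0.6×250×2544) + 1.0×400×660 = min(401.76, 381.6) + 264 = 645.6 kN. φR_n = 0.75 × 645.6 = 484.2 kN.
Governing: min(1768.1, 832.7, 484.2) = 484.2 kN → block shear.

484.2 kN (block shear governs)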